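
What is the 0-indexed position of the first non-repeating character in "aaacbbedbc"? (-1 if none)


Input: aaacbbedbc
Character frequencies:
  'a': 3
  'b': 3
  'c': 2
  'd': 1
  'e': 1
Scanning left to right for freq == 1:
  Position 0 ('a'): freq=3, skip
  Position 1 ('a'): freq=3, skip
  Position 2 ('a'): freq=3, skip
  Position 3 ('c'): freq=2, skip
  Position 4 ('b'): freq=3, skip
  Position 5 ('b'): freq=3, skip
  Position 6 ('e'): unique! => answer = 6

6


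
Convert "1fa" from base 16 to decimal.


Input: "1fa" in base 16
Positional expansion:
  Digit '1' (value 1) x 16^2 = 256
  Digit 'f' (value 15) x 16^1 = 240
  Digit 'a' (value 10) x 16^0 = 10
Sum = 506

506


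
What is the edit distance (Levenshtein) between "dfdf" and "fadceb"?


Computing edit distance: "dfdf" -> "fadceb"
DP table:
           f    a    d    c    e    b
      0    1    2    3    4    5    6
  d   1    1    2    2    3    4    5
  f   2    1    2    3    3    4    5
  d   3    2    2    2    3    4    5
  f   4    3    3    3    3    4    5
Edit distance = dp[4][6] = 5

5


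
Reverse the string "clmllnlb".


Input: clmllnlb
Reading characters right to left:
  Position 7: 'b'
  Position 6: 'l'
  Position 5: 'n'
  Position 4: 'l'
  Position 3: 'l'
  Position 2: 'm'
  Position 1: 'l'
  Position 0: 'c'
Reversed: blnllmlc

blnllmlc


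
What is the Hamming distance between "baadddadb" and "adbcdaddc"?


Comparing "baadddadb" and "adbcdaddc" position by position:
  Position 0: 'b' vs 'a' => differ
  Position 1: 'a' vs 'd' => differ
  Position 2: 'a' vs 'b' => differ
  Position 3: 'd' vs 'c' => differ
  Position 4: 'd' vs 'd' => same
  Position 5: 'd' vs 'a' => differ
  Position 6: 'a' vs 'd' => differ
  Position 7: 'd' vs 'd' => same
  Position 8: 'b' vs 'c' => differ
Total differences (Hamming distance): 7

7


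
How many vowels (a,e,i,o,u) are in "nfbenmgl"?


Input: nfbenmgl
Checking each character:
  'n' at position 0: consonant
  'f' at position 1: consonant
  'b' at position 2: consonant
  'e' at position 3: vowel (running total: 1)
  'n' at position 4: consonant
  'm' at position 5: consonant
  'g' at position 6: consonant
  'l' at position 7: consonant
Total vowels: 1

1


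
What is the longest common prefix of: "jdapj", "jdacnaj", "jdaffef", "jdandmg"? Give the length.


Words: jdapj, jdacnaj, jdaffef, jdandmg
  Position 0: all 'j' => match
  Position 1: all 'd' => match
  Position 2: all 'a' => match
  Position 3: ('p', 'c', 'f', 'n') => mismatch, stop
LCP = "jda" (length 3)

3


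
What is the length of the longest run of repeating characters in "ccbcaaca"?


Input: "ccbcaaca"
Scanning for longest run:
  Position 1 ('c'): continues run of 'c', length=2
  Position 2 ('b'): new char, reset run to 1
  Position 3 ('c'): new char, reset run to 1
  Position 4 ('a'): new char, reset run to 1
  Position 5 ('a'): continues run of 'a', length=2
  Position 6 ('c'): new char, reset run to 1
  Position 7 ('a'): new char, reset run to 1
Longest run: 'c' with length 2

2


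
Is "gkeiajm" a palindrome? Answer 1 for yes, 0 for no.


Input: gkeiajm
Reversed: mjaiekg
  Compare pos 0 ('g') with pos 6 ('m'): MISMATCH
  Compare pos 1 ('k') with pos 5 ('j'): MISMATCH
  Compare pos 2 ('e') with pos 4 ('a'): MISMATCH
Result: not a palindrome

0


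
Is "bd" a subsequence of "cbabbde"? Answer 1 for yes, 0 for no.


Check if "bd" is a subsequence of "cbabbde"
Greedy scan:
  Position 0 ('c'): no match needed
  Position 1 ('b'): matches sub[0] = 'b'
  Position 2 ('a'): no match needed
  Position 3 ('b'): no match needed
  Position 4 ('b'): no match needed
  Position 5 ('d'): matches sub[1] = 'd'
  Position 6 ('e'): no match needed
All 2 characters matched => is a subsequence

1


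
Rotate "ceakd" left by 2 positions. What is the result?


Input: "ceakd", rotate left by 2
First 2 characters: "ce"
Remaining characters: "akd"
Concatenate remaining + first: "akd" + "ce" = "akdce"

akdce


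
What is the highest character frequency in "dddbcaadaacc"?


Input: dddbcaadaacc
Character counts:
  'a': 4
  'b': 1
  'c': 3
  'd': 4
Maximum frequency: 4

4


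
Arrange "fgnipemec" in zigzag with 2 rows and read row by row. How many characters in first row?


Zigzag "fgnipemec" into 2 rows:
Placing characters:
  'f' => row 0
  'g' => row 1
  'n' => row 0
  'i' => row 1
  'p' => row 0
  'e' => row 1
  'm' => row 0
  'e' => row 1
  'c' => row 0
Rows:
  Row 0: "fnpmc"
  Row 1: "giee"
First row length: 5

5


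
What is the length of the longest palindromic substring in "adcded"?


Input: "adcded"
Checking substrings for palindromes:
  [1:4] "dcd" (len 3) => palindrome
  [3:6] "ded" (len 3) => palindrome
Longest palindromic substring: "dcd" with length 3

3


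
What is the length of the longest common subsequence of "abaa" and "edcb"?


LCS of "abaa" and "edcb"
DP table:
           e    d    c    b
      0    0    0    0    0
  a   0    0    0    0    0
  b   0    0    0    0    1
  a   0    0    0    0    1
  a   0    0    0    0    1
LCS length = dp[4][4] = 1

1


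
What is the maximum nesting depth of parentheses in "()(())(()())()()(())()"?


Input: "()(())(()())()()(())()"
Tracking depth:
  Position 0 '(': depth becomes 1
  Position 1 ')': depth becomes 0
  Position 2 '(': depth becomes 1
  Position 3 '(': depth becomes 2
  Position 4 ')': depth becomes 1
  Position 5 ')': depth becomes 0
  Position 6 '(': depth becomes 1
  Position 7 '(': depth becomes 2
  Position 8 ')': depth becomes 1
  Position 9 '(': depth becomes 2
  Position 10 ')': depth becomes 1
  Position 11 ')': depth becomes 0
  Position 12 '(': depth becomes 1
  Position 13 ')': depth becomes 0
  Position 14 '(': depth becomes 1
  Position 15 ')': depth becomes 0
  Position 16 '(': depth becomes 1
  Position 17 '(': depth becomes 2
  Position 18 ')': depth becomes 1
  Position 19 ')': depth becomes 0
  Position 20 '(': depth becomes 1
  Position 21 ')': depth becomes 0
Maximum depth reached: 2

2


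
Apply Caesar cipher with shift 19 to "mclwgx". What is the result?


Caesar cipher: shift "mclwgx" by 19
  'm' (pos 12) + 19 = pos 5 = 'f'
  'c' (pos 2) + 19 = pos 21 = 'v'
  'l' (pos 11) + 19 = pos 4 = 'e'
  'w' (pos 22) + 19 = pos 15 = 'p'
  'g' (pos 6) + 19 = pos 25 = 'z'
  'x' (pos 23) + 19 = pos 16 = 'q'
Result: fvepzq

fvepzq


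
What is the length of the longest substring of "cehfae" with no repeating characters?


Input: "cehfae"
Sliding window (track last position of each char):
  Position 0 ('c'): window [0,0] length 1 -- new best
  Position 1 ('e'): window [0,1] length 2 -- new best
  Position 2 ('h'): window [0,2] length 3 -- new best
  Position 3 ('f'): window [0,3] length 4 -- new best
  Position 4 ('a'): window [0,4] length 5 -- new best
  Position 5 ('e'): repeat (last at 1), move window start to 2
  Position 5 ('e'): window [2,5] length 4
Longest substring with no repeats: "cehfa" with length 5

5


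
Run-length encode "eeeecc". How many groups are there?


Input: eeeecc
Scanning for consecutive runs:
  Group 1: 'e' x 4 (positions 0-3)
  Group 2: 'c' x 2 (positions 4-5)
Total groups: 2

2


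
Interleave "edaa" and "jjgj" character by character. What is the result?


Interleaving "edaa" and "jjgj":
  Position 0: 'e' from first, 'j' from second => "ej"
  Position 1: 'd' from first, 'j' from second => "dj"
  Position 2: 'a' from first, 'g' from second => "ag"
  Position 3: 'a' from first, 'j' from second => "aj"
Result: ejdjagaj

ejdjagaj


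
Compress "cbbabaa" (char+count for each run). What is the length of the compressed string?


Input: cbbabaa
Runs:
  'c' x 1 => "c1"
  'b' x 2 => "b2"
  'a' x 1 => "a1"
  'b' x 1 => "b1"
  'a' x 2 => "a2"
Compressed: "c1b2a1b1a2"
Compressed length: 10

10


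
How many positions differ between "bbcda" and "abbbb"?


Comparing "bbcda" and "abbbb" position by position:
  Position 0: 'b' vs 'a' => DIFFER
  Position 1: 'b' vs 'b' => same
  Position 2: 'c' vs 'b' => DIFFER
  Position 3: 'd' vs 'b' => DIFFER
  Position 4: 'a' vs 'b' => DIFFER
Positions that differ: 4

4


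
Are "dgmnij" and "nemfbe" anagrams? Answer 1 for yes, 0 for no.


Strings: "dgmnij", "nemfbe"
Sorted first:  dgijmn
Sorted second: beefmn
Differ at position 0: 'd' vs 'b' => not anagrams

0


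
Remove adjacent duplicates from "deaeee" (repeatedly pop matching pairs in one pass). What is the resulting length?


Input: deaeee
Stack-based adjacent duplicate removal:
  Read 'd': push. Stack: d
  Read 'e': push. Stack: de
  Read 'a': push. Stack: dea
  Read 'e': push. Stack: deae
  Read 'e': matches stack top 'e' => pop. Stack: dea
  Read 'e': push. Stack: deae
Final stack: "deae" (length 4)

4


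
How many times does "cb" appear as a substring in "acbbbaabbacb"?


Searching for "cb" in "acbbbaabbacb"
Scanning each position:
  Position 0: "ac" => no
  Position 1: "cb" => MATCH
  Position 2: "bb" => no
  Position 3: "bb" => no
  Position 4: "ba" => no
  Position 5: "aa" => no
  Position 6: "ab" => no
  Position 7: "bb" => no
  Position 8: "ba" => no
  Position 9: "ac" => no
  Position 10: "cb" => MATCH
Total occurrences: 2

2


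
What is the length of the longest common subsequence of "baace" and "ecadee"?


LCS of "baace" and "ecadee"
DP table:
           e    c    a    d    e    e
      0    0    0    0    0    0    0
  b   0    0    0    0    0    0    0
  a   0    0    0    1    1    1    1
  a   0    0    0    1    1    1    1
  c   0    0    1    1    1    1    1
  e   0    1    1    1    1    2    2
LCS length = dp[5][6] = 2

2


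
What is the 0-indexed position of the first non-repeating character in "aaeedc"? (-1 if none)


Input: aaeedc
Character frequencies:
  'a': 2
  'c': 1
  'd': 1
  'e': 2
Scanning left to right for freq == 1:
  Position 0 ('a'): freq=2, skip
  Position 1 ('a'): freq=2, skip
  Position 2 ('e'): freq=2, skip
  Position 3 ('e'): freq=2, skip
  Position 4 ('d'): unique! => answer = 4

4


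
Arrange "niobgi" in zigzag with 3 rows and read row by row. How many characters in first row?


Zigzag "niobgi" into 3 rows:
Placing characters:
  'n' => row 0
  'i' => row 1
  'o' => row 2
  'b' => row 1
  'g' => row 0
  'i' => row 1
Rows:
  Row 0: "ng"
  Row 1: "ibi"
  Row 2: "o"
First row length: 2

2


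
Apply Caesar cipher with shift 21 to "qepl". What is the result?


Caesar cipher: shift "qepl" by 21
  'q' (pos 16) + 21 = pos 11 = 'l'
  'e' (pos 4) + 21 = pos 25 = 'z'
  'p' (pos 15) + 21 = pos 10 = 'k'
  'l' (pos 11) + 21 = pos 6 = 'g'
Result: lzkg

lzkg


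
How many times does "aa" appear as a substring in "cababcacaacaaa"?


Searching for "aa" in "cababcacaacaaa"
Scanning each position:
  Position 0: "ca" => no
  Position 1: "ab" => no
  Position 2: "ba" => no
  Position 3: "ab" => no
  Position 4: "bc" => no
  Position 5: "ca" => no
  Position 6: "ac" => no
  Position 7: "ca" => no
  Position 8: "aa" => MATCH
  Position 9: "ac" => no
  Position 10: "ca" => no
  Position 11: "aa" => MATCH
  Position 12: "aa" => MATCH
Total occurrences: 3

3


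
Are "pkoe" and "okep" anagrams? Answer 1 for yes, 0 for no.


Strings: "pkoe", "okep"
Sorted first:  ekop
Sorted second: ekop
Sorted forms match => anagrams

1


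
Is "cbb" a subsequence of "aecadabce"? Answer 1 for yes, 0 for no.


Check if "cbb" is a subsequence of "aecadabce"
Greedy scan:
  Position 0 ('a'): no match needed
  Position 1 ('e'): no match needed
  Position 2 ('c'): matches sub[0] = 'c'
  Position 3 ('a'): no match needed
  Position 4 ('d'): no match needed
  Position 5 ('a'): no match needed
  Position 6 ('b'): matches sub[1] = 'b'
  Position 7 ('c'): no match needed
  Position 8 ('e'): no match needed
Only matched 2/3 characters => not a subsequence

0


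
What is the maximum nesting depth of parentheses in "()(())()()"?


Input: "()(())()()"
Tracking depth:
  Position 0 '(': depth becomes 1
  Position 1 ')': depth becomes 0
  Position 2 '(': depth becomes 1
  Position 3 '(': depth becomes 2
  Position 4 ')': depth becomes 1
  Position 5 ')': depth becomes 0
  Position 6 '(': depth becomes 1
  Position 7 ')': depth becomes 0
  Position 8 '(': depth becomes 1
  Position 9 ')': depth becomes 0
Maximum depth reached: 2

2


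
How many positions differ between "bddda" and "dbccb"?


Comparing "bddda" and "dbccb" position by position:
  Position 0: 'b' vs 'd' => DIFFER
  Position 1: 'd' vs 'b' => DIFFER
  Position 2: 'd' vs 'c' => DIFFER
  Position 3: 'd' vs 'c' => DIFFER
  Position 4: 'a' vs 'b' => DIFFER
Positions that differ: 5

5


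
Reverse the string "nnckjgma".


Input: nnckjgma
Reading characters right to left:
  Position 7: 'a'
  Position 6: 'm'
  Position 5: 'g'
  Position 4: 'j'
  Position 3: 'k'
  Position 2: 'c'
  Position 1: 'n'
  Position 0: 'n'
Reversed: amgjkcnn

amgjkcnn


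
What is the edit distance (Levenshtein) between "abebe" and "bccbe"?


Computing edit distance: "abebe" -> "bccbe"
DP table:
           b    c    c    b    e
      0    1    2    3    4    5
  a   1    1    2    3    4    5
  b   2    1    2    3    3    4
  e   3    2    2    3    4    3
  b   4    3    3    3    3    4
  e   5    4    4    4    4    3
Edit distance = dp[5][5] = 3

3


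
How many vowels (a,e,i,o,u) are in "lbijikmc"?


Input: lbijikmc
Checking each character:
  'l' at position 0: consonant
  'b' at position 1: consonant
  'i' at position 2: vowel (running total: 1)
  'j' at position 3: consonant
  'i' at position 4: vowel (running total: 2)
  'k' at position 5: consonant
  'm' at position 6: consonant
  'c' at position 7: consonant
Total vowels: 2

2


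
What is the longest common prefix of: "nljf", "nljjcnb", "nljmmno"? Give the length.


Words: nljf, nljjcnb, nljmmno
  Position 0: all 'n' => match
  Position 1: all 'l' => match
  Position 2: all 'j' => match
  Position 3: ('f', 'j', 'm') => mismatch, stop
LCP = "nlj" (length 3)

3


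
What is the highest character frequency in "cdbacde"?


Input: cdbacde
Character counts:
  'a': 1
  'b': 1
  'c': 2
  'd': 2
  'e': 1
Maximum frequency: 2

2


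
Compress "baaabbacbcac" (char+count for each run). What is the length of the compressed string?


Input: baaabbacbcac
Runs:
  'b' x 1 => "b1"
  'a' x 3 => "a3"
  'b' x 2 => "b2"
  'a' x 1 => "a1"
  'c' x 1 => "c1"
  'b' x 1 => "b1"
  'c' x 1 => "c1"
  'a' x 1 => "a1"
  'c' x 1 => "c1"
Compressed: "b1a3b2a1c1b1c1a1c1"
Compressed length: 18

18


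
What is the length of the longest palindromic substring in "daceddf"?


Input: "daceddf"
Checking substrings for palindromes:
  [4:6] "dd" (len 2) => palindrome
Longest palindromic substring: "dd" with length 2

2


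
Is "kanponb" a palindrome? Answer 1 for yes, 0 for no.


Input: kanponb
Reversed: bnopnak
  Compare pos 0 ('k') with pos 6 ('b'): MISMATCH
  Compare pos 1 ('a') with pos 5 ('n'): MISMATCH
  Compare pos 2 ('n') with pos 4 ('o'): MISMATCH
Result: not a palindrome

0


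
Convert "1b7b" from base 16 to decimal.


Input: "1b7b" in base 16
Positional expansion:
  Digit '1' (value 1) x 16^3 = 4096
  Digit 'b' (value 11) x 16^2 = 2816
  Digit '7' (value 7) x 16^1 = 112
  Digit 'b' (value 11) x 16^0 = 11
Sum = 7035

7035


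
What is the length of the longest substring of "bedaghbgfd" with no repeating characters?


Input: "bedaghbgfd"
Sliding window (track last position of each char):
  Position 0 ('b'): window [0,0] length 1 -- new best
  Position 1 ('e'): window [0,1] length 2 -- new best
  Position 2 ('d'): window [0,2] length 3 -- new best
  Position 3 ('a'): window [0,3] length 4 -- new best
  Position 4 ('g'): window [0,4] length 5 -- new best
  Position 5 ('h'): window [0,5] length 6 -- new best
  Position 6 ('b'): repeat (last at 0), move window start to 1
  Position 6 ('b'): window [1,6] length 6
  Position 7 ('g'): repeat (last at 4), move window start to 5
  Position 7 ('g'): window [5,7] length 3
  Position 8 ('f'): window [5,8] length 4
  Position 9 ('d'): window [5,9] length 5
Longest substring with no repeats: "bedagh" with length 6

6


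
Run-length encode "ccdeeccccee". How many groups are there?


Input: ccdeeccccee
Scanning for consecutive runs:
  Group 1: 'c' x 2 (positions 0-1)
  Group 2: 'd' x 1 (positions 2-2)
  Group 3: 'e' x 2 (positions 3-4)
  Group 4: 'c' x 4 (positions 5-8)
  Group 5: 'e' x 2 (positions 9-10)
Total groups: 5

5


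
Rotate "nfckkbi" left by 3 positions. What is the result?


Input: "nfckkbi", rotate left by 3
First 3 characters: "nfc"
Remaining characters: "kkbi"
Concatenate remaining + first: "kkbi" + "nfc" = "kkbinfc"

kkbinfc


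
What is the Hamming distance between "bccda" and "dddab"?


Comparing "bccda" and "dddab" position by position:
  Position 0: 'b' vs 'd' => differ
  Position 1: 'c' vs 'd' => differ
  Position 2: 'c' vs 'd' => differ
  Position 3: 'd' vs 'a' => differ
  Position 4: 'a' vs 'b' => differ
Total differences (Hamming distance): 5

5


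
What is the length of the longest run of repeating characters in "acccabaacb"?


Input: "acccabaacb"
Scanning for longest run:
  Position 1 ('c'): new char, reset run to 1
  Position 2 ('c'): continues run of 'c', length=2
  Position 3 ('c'): continues run of 'c', length=3
  Position 4 ('a'): new char, reset run to 1
  Position 5 ('b'): new char, reset run to 1
  Position 6 ('a'): new char, reset run to 1
  Position 7 ('a'): continues run of 'a', length=2
  Position 8 ('c'): new char, reset run to 1
  Position 9 ('b'): new char, reset run to 1
Longest run: 'c' with length 3

3


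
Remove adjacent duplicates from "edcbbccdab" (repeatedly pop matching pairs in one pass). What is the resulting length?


Input: edcbbccdab
Stack-based adjacent duplicate removal:
  Read 'e': push. Stack: e
  Read 'd': push. Stack: ed
  Read 'c': push. Stack: edc
  Read 'b': push. Stack: edcb
  Read 'b': matches stack top 'b' => pop. Stack: edc
  Read 'c': matches stack top 'c' => pop. Stack: ed
  Read 'c': push. Stack: edc
  Read 'd': push. Stack: edcd
  Read 'a': push. Stack: edcda
  Read 'b': push. Stack: edcdab
Final stack: "edcdab" (length 6)

6


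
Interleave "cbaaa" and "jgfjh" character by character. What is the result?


Interleaving "cbaaa" and "jgfjh":
  Position 0: 'c' from first, 'j' from second => "cj"
  Position 1: 'b' from first, 'g' from second => "bg"
  Position 2: 'a' from first, 'f' from second => "af"
  Position 3: 'a' from first, 'j' from second => "aj"
  Position 4: 'a' from first, 'h' from second => "ah"
Result: cjbgafajah

cjbgafajah


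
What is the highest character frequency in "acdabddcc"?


Input: acdabddcc
Character counts:
  'a': 2
  'b': 1
  'c': 3
  'd': 3
Maximum frequency: 3

3


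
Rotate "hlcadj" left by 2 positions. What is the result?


Input: "hlcadj", rotate left by 2
First 2 characters: "hl"
Remaining characters: "cadj"
Concatenate remaining + first: "cadj" + "hl" = "cadjhl"

cadjhl


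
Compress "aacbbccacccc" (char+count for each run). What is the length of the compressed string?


Input: aacbbccacccc
Runs:
  'a' x 2 => "a2"
  'c' x 1 => "c1"
  'b' x 2 => "b2"
  'c' x 2 => "c2"
  'a' x 1 => "a1"
  'c' x 4 => "c4"
Compressed: "a2c1b2c2a1c4"
Compressed length: 12

12


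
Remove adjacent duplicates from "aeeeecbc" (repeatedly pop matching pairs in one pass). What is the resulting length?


Input: aeeeecbc
Stack-based adjacent duplicate removal:
  Read 'a': push. Stack: a
  Read 'e': push. Stack: ae
  Read 'e': matches stack top 'e' => pop. Stack: a
  Read 'e': push. Stack: ae
  Read 'e': matches stack top 'e' => pop. Stack: a
  Read 'c': push. Stack: ac
  Read 'b': push. Stack: acb
  Read 'c': push. Stack: acbc
Final stack: "acbc" (length 4)

4


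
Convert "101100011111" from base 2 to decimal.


Input: "101100011111" in base 2
Positional expansion:
  Digit '1' (value 1) x 2^11 = 2048
  Digit '0' (value 0) x 2^10 = 0
  Digit '1' (value 1) x 2^9 = 512
  Digit '1' (value 1) x 2^8 = 256
  Digit '0' (value 0) x 2^7 = 0
  Digit '0' (value 0) x 2^6 = 0
  Digit '0' (value 0) x 2^5 = 0
  Digit '1' (value 1) x 2^4 = 16
  Digit '1' (value 1) x 2^3 = 8
  Digit '1' (value 1) x 2^2 = 4
  Digit '1' (value 1) x 2^1 = 2
  Digit '1' (value 1) x 2^0 = 1
Sum = 2847

2847


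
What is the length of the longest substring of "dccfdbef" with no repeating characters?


Input: "dccfdbef"
Sliding window (track last position of each char):
  Position 0 ('d'): window [0,0] length 1 -- new best
  Position 1 ('c'): window [0,1] length 2 -- new best
  Position 2 ('c'): repeat (last at 1), move window start to 2
  Position 2 ('c'): window [2,2] length 1
  Position 3 ('f'): window [2,3] length 2
  Position 4 ('d'): window [2,4] length 3 -- new best
  Position 5 ('b'): window [2,5] length 4 -- new best
  Position 6 ('e'): window [2,6] length 5 -- new best
  Position 7 ('f'): repeat (last at 3), move window start to 4
  Position 7 ('f'): window [4,7] length 4
Longest substring with no repeats: "cfdbe" with length 5

5


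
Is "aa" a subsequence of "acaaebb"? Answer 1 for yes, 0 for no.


Check if "aa" is a subsequence of "acaaebb"
Greedy scan:
  Position 0 ('a'): matches sub[0] = 'a'
  Position 1 ('c'): no match needed
  Position 2 ('a'): matches sub[1] = 'a'
  Position 3 ('a'): no match needed
  Position 4 ('e'): no match needed
  Position 5 ('b'): no match needed
  Position 6 ('b'): no match needed
All 2 characters matched => is a subsequence

1


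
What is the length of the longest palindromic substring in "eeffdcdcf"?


Input: "eeffdcdcf"
Checking substrings for palindromes:
  [4:7] "dcd" (len 3) => palindrome
  [5:8] "cdc" (len 3) => palindrome
  [0:2] "ee" (len 2) => palindrome
  [2:4] "ff" (len 2) => palindrome
Longest palindromic substring: "dcd" with length 3

3


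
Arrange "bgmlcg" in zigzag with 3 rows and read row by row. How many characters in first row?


Zigzag "bgmlcg" into 3 rows:
Placing characters:
  'b' => row 0
  'g' => row 1
  'm' => row 2
  'l' => row 1
  'c' => row 0
  'g' => row 1
Rows:
  Row 0: "bc"
  Row 1: "glg"
  Row 2: "m"
First row length: 2

2


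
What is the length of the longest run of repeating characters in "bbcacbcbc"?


Input: "bbcacbcbc"
Scanning for longest run:
  Position 1 ('b'): continues run of 'b', length=2
  Position 2 ('c'): new char, reset run to 1
  Position 3 ('a'): new char, reset run to 1
  Position 4 ('c'): new char, reset run to 1
  Position 5 ('b'): new char, reset run to 1
  Position 6 ('c'): new char, reset run to 1
  Position 7 ('b'): new char, reset run to 1
  Position 8 ('c'): new char, reset run to 1
Longest run: 'b' with length 2

2


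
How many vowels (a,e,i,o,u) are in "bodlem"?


Input: bodlem
Checking each character:
  'b' at position 0: consonant
  'o' at position 1: vowel (running total: 1)
  'd' at position 2: consonant
  'l' at position 3: consonant
  'e' at position 4: vowel (running total: 2)
  'm' at position 5: consonant
Total vowels: 2

2


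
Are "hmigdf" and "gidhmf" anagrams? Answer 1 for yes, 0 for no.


Strings: "hmigdf", "gidhmf"
Sorted first:  dfghim
Sorted second: dfghim
Sorted forms match => anagrams

1


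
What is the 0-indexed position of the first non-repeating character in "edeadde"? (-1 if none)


Input: edeadde
Character frequencies:
  'a': 1
  'd': 3
  'e': 3
Scanning left to right for freq == 1:
  Position 0 ('e'): freq=3, skip
  Position 1 ('d'): freq=3, skip
  Position 2 ('e'): freq=3, skip
  Position 3 ('a'): unique! => answer = 3

3


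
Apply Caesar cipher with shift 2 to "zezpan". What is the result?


Caesar cipher: shift "zezpan" by 2
  'z' (pos 25) + 2 = pos 1 = 'b'
  'e' (pos 4) + 2 = pos 6 = 'g'
  'z' (pos 25) + 2 = pos 1 = 'b'
  'p' (pos 15) + 2 = pos 17 = 'r'
  'a' (pos 0) + 2 = pos 2 = 'c'
  'n' (pos 13) + 2 = pos 15 = 'p'
Result: bgbrcp

bgbrcp


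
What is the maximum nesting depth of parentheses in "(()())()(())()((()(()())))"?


Input: "(()())()(())()((()(()())))"
Tracking depth:
  Position 0 '(': depth becomes 1
  Position 1 '(': depth becomes 2
  Position 2 ')': depth becomes 1
  Position 3 '(': depth becomes 2
  Position 4 ')': depth becomes 1
  Position 5 ')': depth becomes 0
  Position 6 '(': depth becomes 1
  Position 7 ')': depth becomes 0
  Position 8 '(': depth becomes 1
  Position 9 '(': depth becomes 2
  Position 10 ')': depth becomes 1
  Position 11 ')': depth becomes 0
  Position 12 '(': depth becomes 1
  Position 13 ')': depth becomes 0
  Position 14 '(': depth becomes 1
  Position 15 '(': depth becomes 2
  Position 16 '(': depth becomes 3
  Position 17 ')': depth becomes 2
  Position 18 '(': depth becomes 3
  Position 19 '(': depth becomes 4
  Position 20 ')': depth becomes 3
  Position 21 '(': depth becomes 4
  Position 22 ')': depth becomes 3
  Position 23 ')': depth becomes 2
  Position 24 ')': depth becomes 1
  Position 25 ')': depth becomes 0
Maximum depth reached: 4

4


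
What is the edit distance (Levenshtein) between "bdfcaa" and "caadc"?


Computing edit distance: "bdfcaa" -> "caadc"
DP table:
           c    a    a    d    c
      0    1    2    3    4    5
  b   1    1    2    3    4    5
  d   2    2    2    3    3    4
  f   3    3    3    3    4    4
  c   4    3    4    4    4    4
  a   5    4    3    4    5    5
  a   6    5    4    3    4    5
Edit distance = dp[6][5] = 5

5


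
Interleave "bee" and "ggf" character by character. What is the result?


Interleaving "bee" and "ggf":
  Position 0: 'b' from first, 'g' from second => "bg"
  Position 1: 'e' from first, 'g' from second => "eg"
  Position 2: 'e' from first, 'f' from second => "ef"
Result: bgegef

bgegef


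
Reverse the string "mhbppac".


Input: mhbppac
Reading characters right to left:
  Position 6: 'c'
  Position 5: 'a'
  Position 4: 'p'
  Position 3: 'p'
  Position 2: 'b'
  Position 1: 'h'
  Position 0: 'm'
Reversed: cappbhm

cappbhm


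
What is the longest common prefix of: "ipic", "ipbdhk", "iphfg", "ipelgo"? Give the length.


Words: ipic, ipbdhk, iphfg, ipelgo
  Position 0: all 'i' => match
  Position 1: all 'p' => match
  Position 2: ('i', 'b', 'h', 'e') => mismatch, stop
LCP = "ip" (length 2)

2


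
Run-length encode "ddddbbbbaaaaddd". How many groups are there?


Input: ddddbbbbaaaaddd
Scanning for consecutive runs:
  Group 1: 'd' x 4 (positions 0-3)
  Group 2: 'b' x 4 (positions 4-7)
  Group 3: 'a' x 4 (positions 8-11)
  Group 4: 'd' x 3 (positions 12-14)
Total groups: 4

4


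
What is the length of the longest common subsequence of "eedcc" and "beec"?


LCS of "eedcc" and "beec"
DP table:
           b    e    e    c
      0    0    0    0    0
  e   0    0    1    1    1
  e   0    0    1    2    2
  d   0    0    1    2    2
  c   0    0    1    2    3
  c   0    0    1    2    3
LCS length = dp[5][4] = 3

3


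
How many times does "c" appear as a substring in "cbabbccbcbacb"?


Searching for "c" in "cbabbccbcbacb"
Scanning each position:
  Position 0: "c" => MATCH
  Position 1: "b" => no
  Position 2: "a" => no
  Position 3: "b" => no
  Position 4: "b" => no
  Position 5: "c" => MATCH
  Position 6: "c" => MATCH
  Position 7: "b" => no
  Position 8: "c" => MATCH
  Position 9: "b" => no
  Position 10: "a" => no
  Position 11: "c" => MATCH
  Position 12: "b" => no
Total occurrences: 5

5


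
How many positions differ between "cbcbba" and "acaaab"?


Comparing "cbcbba" and "acaaab" position by position:
  Position 0: 'c' vs 'a' => DIFFER
  Position 1: 'b' vs 'c' => DIFFER
  Position 2: 'c' vs 'a' => DIFFER
  Position 3: 'b' vs 'a' => DIFFER
  Position 4: 'b' vs 'a' => DIFFER
  Position 5: 'a' vs 'b' => DIFFER
Positions that differ: 6

6


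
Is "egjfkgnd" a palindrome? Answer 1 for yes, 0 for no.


Input: egjfkgnd
Reversed: dngkfjge
  Compare pos 0 ('e') with pos 7 ('d'): MISMATCH
  Compare pos 1 ('g') with pos 6 ('n'): MISMATCH
  Compare pos 2 ('j') with pos 5 ('g'): MISMATCH
  Compare pos 3 ('f') with pos 4 ('k'): MISMATCH
Result: not a palindrome

0


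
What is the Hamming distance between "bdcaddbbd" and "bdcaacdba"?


Comparing "bdcaddbbd" and "bdcaacdba" position by position:
  Position 0: 'b' vs 'b' => same
  Position 1: 'd' vs 'd' => same
  Position 2: 'c' vs 'c' => same
  Position 3: 'a' vs 'a' => same
  Position 4: 'd' vs 'a' => differ
  Position 5: 'd' vs 'c' => differ
  Position 6: 'b' vs 'd' => differ
  Position 7: 'b' vs 'b' => same
  Position 8: 'd' vs 'a' => differ
Total differences (Hamming distance): 4

4


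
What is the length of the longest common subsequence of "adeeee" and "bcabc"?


LCS of "adeeee" and "bcabc"
DP table:
           b    c    a    b    c
      0    0    0    0    0    0
  a   0    0    0    1    1    1
  d   0    0    0    1    1    1
  e   0    0    0    1    1    1
  e   0    0    0    1    1    1
  e   0    0    0    1    1    1
  e   0    0    0    1    1    1
LCS length = dp[6][5] = 1

1


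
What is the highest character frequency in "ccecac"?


Input: ccecac
Character counts:
  'a': 1
  'c': 4
  'e': 1
Maximum frequency: 4

4


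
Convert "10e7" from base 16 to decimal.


Input: "10e7" in base 16
Positional expansion:
  Digit '1' (value 1) x 16^3 = 4096
  Digit '0' (value 0) x 16^2 = 0
  Digit 'e' (value 14) x 16^1 = 224
  Digit '7' (value 7) x 16^0 = 7
Sum = 4327

4327


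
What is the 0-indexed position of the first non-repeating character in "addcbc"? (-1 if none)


Input: addcbc
Character frequencies:
  'a': 1
  'b': 1
  'c': 2
  'd': 2
Scanning left to right for freq == 1:
  Position 0 ('a'): unique! => answer = 0

0


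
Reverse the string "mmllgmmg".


Input: mmllgmmg
Reading characters right to left:
  Position 7: 'g'
  Position 6: 'm'
  Position 5: 'm'
  Position 4: 'g'
  Position 3: 'l'
  Position 2: 'l'
  Position 1: 'm'
  Position 0: 'm'
Reversed: gmmgllmm

gmmgllmm


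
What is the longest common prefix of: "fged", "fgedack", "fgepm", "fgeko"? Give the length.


Words: fged, fgedack, fgepm, fgeko
  Position 0: all 'f' => match
  Position 1: all 'g' => match
  Position 2: all 'e' => match
  Position 3: ('d', 'd', 'p', 'k') => mismatch, stop
LCP = "fge" (length 3)

3


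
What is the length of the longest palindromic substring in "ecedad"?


Input: "ecedad"
Checking substrings for palindromes:
  [0:3] "ece" (len 3) => palindrome
  [3:6] "dad" (len 3) => palindrome
Longest palindromic substring: "ece" with length 3

3


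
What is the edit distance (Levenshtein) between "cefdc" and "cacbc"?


Computing edit distance: "cefdc" -> "cacbc"
DP table:
           c    a    c    b    c
      0    1    2    3    4    5
  c   1    0    1    2    3    4
  e   2    1    1    2    3    4
  f   3    2    2    2    3    4
  d   4    3    3    3    3    4
  c   5    4    4    3    4    3
Edit distance = dp[5][5] = 3

3


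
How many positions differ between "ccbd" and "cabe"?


Comparing "ccbd" and "cabe" position by position:
  Position 0: 'c' vs 'c' => same
  Position 1: 'c' vs 'a' => DIFFER
  Position 2: 'b' vs 'b' => same
  Position 3: 'd' vs 'e' => DIFFER
Positions that differ: 2

2


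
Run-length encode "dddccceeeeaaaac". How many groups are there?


Input: dddccceeeeaaaac
Scanning for consecutive runs:
  Group 1: 'd' x 3 (positions 0-2)
  Group 2: 'c' x 3 (positions 3-5)
  Group 3: 'e' x 4 (positions 6-9)
  Group 4: 'a' x 4 (positions 10-13)
  Group 5: 'c' x 1 (positions 14-14)
Total groups: 5

5


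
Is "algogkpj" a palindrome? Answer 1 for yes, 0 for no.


Input: algogkpj
Reversed: jpkgogla
  Compare pos 0 ('a') with pos 7 ('j'): MISMATCH
  Compare pos 1 ('l') with pos 6 ('p'): MISMATCH
  Compare pos 2 ('g') with pos 5 ('k'): MISMATCH
  Compare pos 3 ('o') with pos 4 ('g'): MISMATCH
Result: not a palindrome

0


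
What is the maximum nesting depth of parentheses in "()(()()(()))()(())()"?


Input: "()(()()(()))()(())()"
Tracking depth:
  Position 0 '(': depth becomes 1
  Position 1 ')': depth becomes 0
  Position 2 '(': depth becomes 1
  Position 3 '(': depth becomes 2
  Position 4 ')': depth becomes 1
  Position 5 '(': depth becomes 2
  Position 6 ')': depth becomes 1
  Position 7 '(': depth becomes 2
  Position 8 '(': depth becomes 3
  Position 9 ')': depth becomes 2
  Position 10 ')': depth becomes 1
  Position 11 ')': depth becomes 0
  Position 12 '(': depth becomes 1
  Position 13 ')': depth becomes 0
  Position 14 '(': depth becomes 1
  Position 15 '(': depth becomes 2
  Position 16 ')': depth becomes 1
  Position 17 ')': depth becomes 0
  Position 18 '(': depth becomes 1
  Position 19 ')': depth becomes 0
Maximum depth reached: 3

3


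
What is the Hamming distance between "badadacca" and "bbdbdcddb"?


Comparing "badadacca" and "bbdbdcddb" position by position:
  Position 0: 'b' vs 'b' => same
  Position 1: 'a' vs 'b' => differ
  Position 2: 'd' vs 'd' => same
  Position 3: 'a' vs 'b' => differ
  Position 4: 'd' vs 'd' => same
  Position 5: 'a' vs 'c' => differ
  Position 6: 'c' vs 'd' => differ
  Position 7: 'c' vs 'd' => differ
  Position 8: 'a' vs 'b' => differ
Total differences (Hamming distance): 6

6


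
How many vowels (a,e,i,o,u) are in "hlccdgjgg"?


Input: hlccdgjgg
Checking each character:
  'h' at position 0: consonant
  'l' at position 1: consonant
  'c' at position 2: consonant
  'c' at position 3: consonant
  'd' at position 4: consonant
  'g' at position 5: consonant
  'j' at position 6: consonant
  'g' at position 7: consonant
  'g' at position 8: consonant
Total vowels: 0

0


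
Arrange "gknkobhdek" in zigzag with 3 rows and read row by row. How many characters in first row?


Zigzag "gknkobhdek" into 3 rows:
Placing characters:
  'g' => row 0
  'k' => row 1
  'n' => row 2
  'k' => row 1
  'o' => row 0
  'b' => row 1
  'h' => row 2
  'd' => row 1
  'e' => row 0
  'k' => row 1
Rows:
  Row 0: "goe"
  Row 1: "kkbdk"
  Row 2: "nh"
First row length: 3

3


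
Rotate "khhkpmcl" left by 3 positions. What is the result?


Input: "khhkpmcl", rotate left by 3
First 3 characters: "khh"
Remaining characters: "kpmcl"
Concatenate remaining + first: "kpmcl" + "khh" = "kpmclkhh"

kpmclkhh


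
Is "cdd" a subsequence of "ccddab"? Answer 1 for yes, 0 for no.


Check if "cdd" is a subsequence of "ccddab"
Greedy scan:
  Position 0 ('c'): matches sub[0] = 'c'
  Position 1 ('c'): no match needed
  Position 2 ('d'): matches sub[1] = 'd'
  Position 3 ('d'): matches sub[2] = 'd'
  Position 4 ('a'): no match needed
  Position 5 ('b'): no match needed
All 3 characters matched => is a subsequence

1


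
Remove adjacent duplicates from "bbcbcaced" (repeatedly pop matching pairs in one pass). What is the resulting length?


Input: bbcbcaced
Stack-based adjacent duplicate removal:
  Read 'b': push. Stack: b
  Read 'b': matches stack top 'b' => pop. Stack: (empty)
  Read 'c': push. Stack: c
  Read 'b': push. Stack: cb
  Read 'c': push. Stack: cbc
  Read 'a': push. Stack: cbca
  Read 'c': push. Stack: cbcac
  Read 'e': push. Stack: cbcace
  Read 'd': push. Stack: cbcaced
Final stack: "cbcaced" (length 7)

7


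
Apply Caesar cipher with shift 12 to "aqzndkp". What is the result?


Caesar cipher: shift "aqzndkp" by 12
  'a' (pos 0) + 12 = pos 12 = 'm'
  'q' (pos 16) + 12 = pos 2 = 'c'
  'z' (pos 25) + 12 = pos 11 = 'l'
  'n' (pos 13) + 12 = pos 25 = 'z'
  'd' (pos 3) + 12 = pos 15 = 'p'
  'k' (pos 10) + 12 = pos 22 = 'w'
  'p' (pos 15) + 12 = pos 1 = 'b'
Result: mclzpwb

mclzpwb


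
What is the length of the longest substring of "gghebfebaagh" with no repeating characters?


Input: "gghebfebaagh"
Sliding window (track last position of each char):
  Position 0 ('g'): window [0,0] length 1 -- new best
  Position 1 ('g'): repeat (last at 0), move window start to 1
  Position 1 ('g'): window [1,1] length 1
  Position 2 ('h'): window [1,2] length 2 -- new best
  Position 3 ('e'): window [1,3] length 3 -- new best
  Position 4 ('b'): window [1,4] length 4 -- new best
  Position 5 ('f'): window [1,5] length 5 -- new best
  Position 6 ('e'): repeat (last at 3), move window start to 4
  Position 6 ('e'): window [4,6] length 3
  Position 7 ('b'): repeat (last at 4), move window start to 5
  Position 7 ('b'): window [5,7] length 3
  Position 8 ('a'): window [5,8] length 4
  Position 9 ('a'): repeat (last at 8), move window start to 9
  Position 9 ('a'): window [9,9] length 1
  Position 10 ('g'): window [9,10] length 2
  Position 11 ('h'): window [9,11] length 3
Longest substring with no repeats: "ghebf" with length 5

5


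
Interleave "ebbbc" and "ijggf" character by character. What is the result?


Interleaving "ebbbc" and "ijggf":
  Position 0: 'e' from first, 'i' from second => "ei"
  Position 1: 'b' from first, 'j' from second => "bj"
  Position 2: 'b' from first, 'g' from second => "bg"
  Position 3: 'b' from first, 'g' from second => "bg"
  Position 4: 'c' from first, 'f' from second => "cf"
Result: eibjbgbgcf

eibjbgbgcf


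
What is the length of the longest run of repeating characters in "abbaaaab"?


Input: "abbaaaab"
Scanning for longest run:
  Position 1 ('b'): new char, reset run to 1
  Position 2 ('b'): continues run of 'b', length=2
  Position 3 ('a'): new char, reset run to 1
  Position 4 ('a'): continues run of 'a', length=2
  Position 5 ('a'): continues run of 'a', length=3
  Position 6 ('a'): continues run of 'a', length=4
  Position 7 ('b'): new char, reset run to 1
Longest run: 'a' with length 4

4


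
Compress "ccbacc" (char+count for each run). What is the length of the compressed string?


Input: ccbacc
Runs:
  'c' x 2 => "c2"
  'b' x 1 => "b1"
  'a' x 1 => "a1"
  'c' x 2 => "c2"
Compressed: "c2b1a1c2"
Compressed length: 8

8


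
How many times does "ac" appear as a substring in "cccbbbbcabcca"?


Searching for "ac" in "cccbbbbcabcca"
Scanning each position:
  Position 0: "cc" => no
  Position 1: "cc" => no
  Position 2: "cb" => no
  Position 3: "bb" => no
  Position 4: "bb" => no
  Position 5: "bb" => no
  Position 6: "bc" => no
  Position 7: "ca" => no
  Position 8: "ab" => no
  Position 9: "bc" => no
  Position 10: "cc" => no
  Position 11: "ca" => no
Total occurrences: 0

0


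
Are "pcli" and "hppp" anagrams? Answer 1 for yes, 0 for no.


Strings: "pcli", "hppp"
Sorted first:  cilp
Sorted second: hppp
Differ at position 0: 'c' vs 'h' => not anagrams

0


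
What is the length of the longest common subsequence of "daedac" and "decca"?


LCS of "daedac" and "decca"
DP table:
           d    e    c    c    a
      0    0    0    0    0    0
  d   0    1    1    1    1    1
  a   0    1    1    1    1    2
  e   0    1    2    2    2    2
  d   0    1    2    2    2    2
  a   0    1    2    2    2    3
  c   0    1    2    3    3    3
LCS length = dp[6][5] = 3

3


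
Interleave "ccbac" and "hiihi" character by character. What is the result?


Interleaving "ccbac" and "hiihi":
  Position 0: 'c' from first, 'h' from second => "ch"
  Position 1: 'c' from first, 'i' from second => "ci"
  Position 2: 'b' from first, 'i' from second => "bi"
  Position 3: 'a' from first, 'h' from second => "ah"
  Position 4: 'c' from first, 'i' from second => "ci"
Result: chcibiahci

chcibiahci


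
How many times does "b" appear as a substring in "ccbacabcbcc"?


Searching for "b" in "ccbacabcbcc"
Scanning each position:
  Position 0: "c" => no
  Position 1: "c" => no
  Position 2: "b" => MATCH
  Position 3: "a" => no
  Position 4: "c" => no
  Position 5: "a" => no
  Position 6: "b" => MATCH
  Position 7: "c" => no
  Position 8: "b" => MATCH
  Position 9: "c" => no
  Position 10: "c" => no
Total occurrences: 3

3


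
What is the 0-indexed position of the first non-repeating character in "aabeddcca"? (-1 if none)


Input: aabeddcca
Character frequencies:
  'a': 3
  'b': 1
  'c': 2
  'd': 2
  'e': 1
Scanning left to right for freq == 1:
  Position 0 ('a'): freq=3, skip
  Position 1 ('a'): freq=3, skip
  Position 2 ('b'): unique! => answer = 2

2


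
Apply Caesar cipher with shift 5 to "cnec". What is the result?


Caesar cipher: shift "cnec" by 5
  'c' (pos 2) + 5 = pos 7 = 'h'
  'n' (pos 13) + 5 = pos 18 = 's'
  'e' (pos 4) + 5 = pos 9 = 'j'
  'c' (pos 2) + 5 = pos 7 = 'h'
Result: hsjh

hsjh


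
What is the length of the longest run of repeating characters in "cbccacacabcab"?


Input: "cbccacacabcab"
Scanning for longest run:
  Position 1 ('b'): new char, reset run to 1
  Position 2 ('c'): new char, reset run to 1
  Position 3 ('c'): continues run of 'c', length=2
  Position 4 ('a'): new char, reset run to 1
  Position 5 ('c'): new char, reset run to 1
  Position 6 ('a'): new char, reset run to 1
  Position 7 ('c'): new char, reset run to 1
  Position 8 ('a'): new char, reset run to 1
  Position 9 ('b'): new char, reset run to 1
  Position 10 ('c'): new char, reset run to 1
  Position 11 ('a'): new char, reset run to 1
  Position 12 ('b'): new char, reset run to 1
Longest run: 'c' with length 2

2
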